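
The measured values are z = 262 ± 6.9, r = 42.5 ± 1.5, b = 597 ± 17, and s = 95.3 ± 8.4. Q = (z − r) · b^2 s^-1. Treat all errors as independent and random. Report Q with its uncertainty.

Let u = z − r = 220. δu = √(δz² + δr²) = √(47.6 + 2.25) = 7.06, so δu/u = 0.0322.
Q is then a monomial in u, b, s:
δQ/Q = √((δu/u)² + (2·δb/b)² + (-1·δs/s)²) = √(0.00103 + 0.00324 + 0.00777) = 0.110
Q = 8.21e+05, so δQ = 0.110 × 8.21e+05 = 90100.

(8.21 ± 0.901) × 10^5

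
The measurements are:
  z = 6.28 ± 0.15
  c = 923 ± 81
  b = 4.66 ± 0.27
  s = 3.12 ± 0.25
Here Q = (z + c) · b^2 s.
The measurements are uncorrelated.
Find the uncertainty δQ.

10400

Let u = z + c = 929. δu = √(δz² + δc²) = √(0.0225 + 6560) = 81.0, so δu/u = 0.0872.
Q is then a monomial in u, b, s:
δQ/Q = √((δu/u)² + (2·δb/b)² + (1·δs/s)²) = √(0.00760 + 0.0134 + 0.00642) = 0.166
Q = 63000, so δQ = 0.166 × 63000 = 10400.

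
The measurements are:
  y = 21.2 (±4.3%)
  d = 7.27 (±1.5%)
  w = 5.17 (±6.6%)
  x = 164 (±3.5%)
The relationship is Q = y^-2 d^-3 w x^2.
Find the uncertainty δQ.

Relative error in a monomial: (δQ/Q)² = Σ (nᵢ · δxᵢ/xᵢ)².
  (-2·δy/y)² = (-2×0.0430)² = 0.00740;  (-3·δd/d)² = (-3×0.0150)² = 0.00202;  (1·δw/w)² = (1×0.0660)² = 0.00436;  (2·δx/x)² = (2×0.0350)² = 0.00490
δQ/Q = √(0.0187) = 0.137
Q = 0.805, so δQ = 0.137 × 0.805 = 0.110.

0.110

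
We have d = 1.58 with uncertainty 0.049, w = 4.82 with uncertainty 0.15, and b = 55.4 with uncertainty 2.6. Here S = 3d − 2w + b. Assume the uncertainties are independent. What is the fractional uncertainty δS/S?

S is a linear combination, so absolute uncertainties add in quadrature:
  (3·δd)² = 0.0216;  (2·δw)² = 0.0900;  (δb)² = 6.76
δS = √(6.87) = 2.62
S = 50.5, so δS/S = 2.62/50.5 = 0.0519.

0.0519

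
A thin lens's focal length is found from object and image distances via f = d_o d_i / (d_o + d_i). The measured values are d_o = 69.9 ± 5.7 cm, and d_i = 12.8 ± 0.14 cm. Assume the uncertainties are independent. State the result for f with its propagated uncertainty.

∂f/∂d_o = (d_i/(d_o+d_i))² = 0.0240;  ∂f/∂d_i = (d_o/(d_o+d_i))² = 0.714
δf = √((∂f/∂d_o · δd_o)² + (∂f/∂d_i · δd_i)²) = √(0.0186 + 0.0100) = 0.169 cm
f = 10.8 cm.

10.8 ± 0.169 cm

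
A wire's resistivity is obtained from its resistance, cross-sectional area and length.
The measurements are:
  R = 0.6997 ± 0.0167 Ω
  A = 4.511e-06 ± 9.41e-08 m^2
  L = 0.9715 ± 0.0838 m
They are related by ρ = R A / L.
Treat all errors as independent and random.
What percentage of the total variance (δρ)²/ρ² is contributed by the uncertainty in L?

(δρ/ρ)² = (1·δR/R)² + (1·δA/A)² + (-1·δL/L)²
  R term: (1×0.0239)² = 0.000570
  A term: (1×0.0209)² = 0.000435
  L term: (-1×0.0863)² = 0.00744
Total = 0.00845. Share from L = 0.00744/0.00845 = 0.881.

88.1%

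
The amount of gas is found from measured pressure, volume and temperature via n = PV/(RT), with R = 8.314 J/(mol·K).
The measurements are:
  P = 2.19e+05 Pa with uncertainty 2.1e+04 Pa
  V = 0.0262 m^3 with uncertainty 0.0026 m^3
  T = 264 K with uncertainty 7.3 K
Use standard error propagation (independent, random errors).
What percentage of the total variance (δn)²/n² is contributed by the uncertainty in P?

46.4%

(δn/n)² = (1·δP/P)² + (1·δV/V)² + (-1·δT/T)²
  P term: (1×0.0959)² = 0.00919
  V term: (1×0.0992)² = 0.00985
  T term: (-1×0.0277)² = 0.000765
Total = 0.0198. Share from P = 0.00919/0.0198 = 0.464.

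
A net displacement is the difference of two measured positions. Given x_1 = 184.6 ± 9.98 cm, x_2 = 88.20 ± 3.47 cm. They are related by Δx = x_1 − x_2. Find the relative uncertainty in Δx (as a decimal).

0.110

Δx is a linear combination, so absolute uncertainties add in quadrature:
  (δx_1)² = 99.6;  (δx_2)² = 12.0
δΔx = √(112) = 10.6 cm
Δx = 96.40 cm, so δΔx/Δx = 10.6/96.40 = 0.110.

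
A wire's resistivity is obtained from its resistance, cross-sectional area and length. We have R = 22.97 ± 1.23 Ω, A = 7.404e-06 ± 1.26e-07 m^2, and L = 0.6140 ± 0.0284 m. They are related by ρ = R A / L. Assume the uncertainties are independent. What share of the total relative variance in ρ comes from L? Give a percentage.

(δρ/ρ)² = (1·δR/R)² + (1·δA/A)² + (-1·δL/L)²
  R term: (1×0.0535)² = 0.00287
  A term: (1×0.0170)² = 0.000290
  L term: (-1×0.0463)² = 0.00214
Total = 0.00530. Share from L = 0.00214/0.00530 = 0.404.

40.4%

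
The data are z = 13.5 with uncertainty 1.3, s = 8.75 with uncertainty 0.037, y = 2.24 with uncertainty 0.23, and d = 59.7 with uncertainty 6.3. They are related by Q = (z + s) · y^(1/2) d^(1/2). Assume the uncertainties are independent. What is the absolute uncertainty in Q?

Let u = z + s = 22.2. δu = √(δz² + δs²) = √(1.69 + 0.00137) = 1.30, so δu/u = 0.0585.
Q is then a monomial in u, y, d:
δQ/Q = √((δu/u)² + (½·δy/y)² + (½·δd/d)²) = √(0.00342 + 0.00264 + 0.00278) = 0.0940
Q = 257, so δQ = 0.0940 × 257 = 24.2.

24.2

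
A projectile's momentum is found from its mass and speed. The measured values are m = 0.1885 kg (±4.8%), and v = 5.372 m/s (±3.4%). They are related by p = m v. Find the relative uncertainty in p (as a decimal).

Since p is a product/quotient, work with relative uncertainties:
  (1·δm/m)² = (1×0.0480)² = 0.00230;  (1·δv/v)² = (1×0.0340)² = 0.00116
δp/p = √(0.00346) = 0.0588

0.0588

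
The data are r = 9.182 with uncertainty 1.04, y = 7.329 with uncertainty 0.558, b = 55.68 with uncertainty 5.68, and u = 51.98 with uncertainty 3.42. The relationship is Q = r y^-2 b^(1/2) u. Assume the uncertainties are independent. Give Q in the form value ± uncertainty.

Relative error in a monomial: (δQ/Q)² = Σ (nᵢ · δxᵢ/xᵢ)².
  (1·δr/r)² = (1×0.113)² = 0.0128;  (-2·δy/y)² = (-2×0.0761)² = 0.0232;  (½·δb/b)² = (0.5×0.102)² = 0.00260;  (1·δu/u)² = (1×0.0658)² = 0.00433
δQ/Q = √(0.0429) = 0.207
Q = 66.30, so δQ = 0.207 × 66.30 = 13.7.

66.30 ± 13.7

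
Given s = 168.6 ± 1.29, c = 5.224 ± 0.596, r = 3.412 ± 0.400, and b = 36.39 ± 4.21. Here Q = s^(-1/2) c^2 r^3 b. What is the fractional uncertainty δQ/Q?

Q is a product of powers, so relative uncertainties combine in quadrature:
  (−½·δs/s)² = (-0.5×0.00765)² = 1.46e-05;  (2·δc/c)² = (2×0.114)² = 0.0521;  (3·δr/r)² = (3×0.117)² = 0.124;  (1·δb/b)² = (1×0.116)² = 0.0134
δQ/Q = √(0.189) = 0.435

0.435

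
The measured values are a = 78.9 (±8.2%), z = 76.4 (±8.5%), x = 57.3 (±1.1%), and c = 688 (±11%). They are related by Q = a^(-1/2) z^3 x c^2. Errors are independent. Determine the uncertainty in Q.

Products/powers → add relative errors in quadrature, weighted by exponent:
  (−½·δa/a)² = (-0.5×0.0820)² = 0.00168;  (3·δz/z)² = (3×0.0850)² = 0.0650;  (1·δx/x)² = (1×0.0110)² = 0.000121;  (2·δc/c)² = (2×0.110)² = 0.0484
δQ/Q = √(0.115) = 0.339
Q = 1.36e+12, so δQ = 0.339 × 1.36e+12 = 4.62e+11.

4.62e+11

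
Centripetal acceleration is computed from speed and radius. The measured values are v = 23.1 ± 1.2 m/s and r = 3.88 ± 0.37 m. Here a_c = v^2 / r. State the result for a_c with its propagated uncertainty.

138 ± 19.4 m/s^2

Since a_c is a product/quotient, work with relative uncertainties:
  (2·δv/v)² = (2×0.0519)² = 0.0108;  (-1·δr/r)² = (-1×0.0954)² = 0.00909
δa_c/a_c = √(0.0199) = 0.141
a_c = 138 m/s^2, so δa_c = 0.141 × 138 = 19.4 m/s^2.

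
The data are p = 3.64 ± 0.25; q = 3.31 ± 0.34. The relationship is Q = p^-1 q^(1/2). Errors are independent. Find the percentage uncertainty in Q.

Since Q is a product/quotient, work with relative uncertainties:
  (-1·δp/p)² = (-1×0.0687)² = 0.00472;  (½·δq/q)² = (0.5×0.103)² = 0.00264
δQ/Q = √(0.00735) = 0.0858

8.58%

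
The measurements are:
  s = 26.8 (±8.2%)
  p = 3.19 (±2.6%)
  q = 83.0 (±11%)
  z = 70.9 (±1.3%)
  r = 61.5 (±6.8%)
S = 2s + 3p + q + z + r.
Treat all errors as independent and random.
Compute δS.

11.0

Absolute uncertainties add in quadrature for a linear combination:
  (2·δs)² = 19.3;  (3·δp)² = 0.0619;  (δq)² = 83.4;  (δz)² = 0.850;  (δr)² = 17.5
δS = √(121) = 11.0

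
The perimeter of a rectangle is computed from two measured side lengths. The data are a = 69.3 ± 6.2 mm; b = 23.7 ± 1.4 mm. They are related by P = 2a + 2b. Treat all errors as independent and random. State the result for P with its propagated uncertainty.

Sums and differences: (δP)² = Σ (cᵢ δxᵢ)².
  (2·δa)² = 154;  (2·δb)² = 7.84
δP = √(162) = 12.7 mm
P = 186 mm.

186 ± 12.7 mm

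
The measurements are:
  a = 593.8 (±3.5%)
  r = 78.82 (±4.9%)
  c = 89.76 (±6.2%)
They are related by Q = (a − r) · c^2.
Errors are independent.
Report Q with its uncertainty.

Let u = a − r = 515.0. δu = √(δa² + δr²) = √(432 + 14.9) = 21.1, so δu/u = 0.0410.
Q is then a monomial in u, c:
δQ/Q = √((δu/u)² + (2·δc/c)²) = √(0.00168 + 0.0154) = 0.131
Q = 4.149e+06, so δQ = 0.131 × 4.149e+06 = 5.42e+05.

(4.149 ± 0.542) × 10^6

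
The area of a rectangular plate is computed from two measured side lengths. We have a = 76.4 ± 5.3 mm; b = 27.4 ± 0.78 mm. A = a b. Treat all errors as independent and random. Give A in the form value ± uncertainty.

2090 ± 157 mm^2

Since A is a product/quotient, work with relative uncertainties:
  (1·δa/a)² = (1×0.0694)² = 0.00481;  (1·δb/b)² = (1×0.0285)² = 0.000810
δA/A = √(0.00562) = 0.0750
A = 2090 mm^2, so δA = 0.0750 × 2090 = 157 mm^2.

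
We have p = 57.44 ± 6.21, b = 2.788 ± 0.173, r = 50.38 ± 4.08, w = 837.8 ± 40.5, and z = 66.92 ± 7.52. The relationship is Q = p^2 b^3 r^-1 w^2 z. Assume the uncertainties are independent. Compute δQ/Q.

Q is a product of powers, so relative uncertainties combine in quadrature:
  (2·δp/p)² = (2×0.108)² = 0.0468;  (3·δb/b)² = (3×0.0621)² = 0.0347;  (-1·δr/r)² = (-1×0.0810)² = 0.00656;  (2·δw/w)² = (2×0.0483)² = 0.00935;  (1·δz/z)² = (1×0.112)² = 0.0126
δQ/Q = √(0.110) = 0.332

0.332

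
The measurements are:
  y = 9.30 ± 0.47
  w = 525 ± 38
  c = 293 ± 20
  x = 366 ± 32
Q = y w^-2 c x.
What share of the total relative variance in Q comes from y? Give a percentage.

7.13%

(δQ/Q)² = (1·δy/y)² + (-2·δw/w)² + (1·δc/c)² + (1·δx/x)²
  y term: (1×0.0505)² = 0.00255
  w term: (-2×0.0724)² = 0.0210
  c term: (1×0.0683)² = 0.00466
  x term: (1×0.0874)² = 0.00764
Total = 0.0358. Share from y = 0.00255/0.0358 = 0.0713.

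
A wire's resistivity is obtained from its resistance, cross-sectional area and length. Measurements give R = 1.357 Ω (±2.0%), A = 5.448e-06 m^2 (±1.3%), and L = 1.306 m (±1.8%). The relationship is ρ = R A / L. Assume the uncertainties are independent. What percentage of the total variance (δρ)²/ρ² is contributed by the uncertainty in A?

18.9%

(δρ/ρ)² = (1·δR/R)² + (1·δA/A)² + (-1·δL/L)²
  R term: (1×0.0200)² = 0.000400
  A term: (1×0.0130)² = 0.000169
  L term: (-1×0.0180)² = 0.000324
Total = 0.000893. Share from A = 0.000169/0.000893 = 0.189.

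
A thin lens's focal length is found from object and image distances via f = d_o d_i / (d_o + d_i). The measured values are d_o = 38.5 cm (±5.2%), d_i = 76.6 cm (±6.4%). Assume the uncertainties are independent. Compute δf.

∂f/∂d_o = (d_i/(d_o+d_i))² = 0.443;  ∂f/∂d_i = (d_o/(d_o+d_i))² = 0.112
δf = √((∂f/∂d_o · δd_o)² + (∂f/∂d_i · δd_i)²) = √(0.786 + 0.301) = 1.04 cm

1.04 cm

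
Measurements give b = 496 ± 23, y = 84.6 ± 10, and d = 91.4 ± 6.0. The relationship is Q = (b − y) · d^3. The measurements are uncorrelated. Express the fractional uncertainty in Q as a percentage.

20.6%

Let u = b − y = 411. δu = √(δb² + δy²) = √(529 + 100) = 25.1, so δu/u = 0.0610.
Q is then a monomial in u, d:
δQ/Q = √((δu/u)² + (3·δd/d)²) = √(0.00372 + 0.0388) = 0.206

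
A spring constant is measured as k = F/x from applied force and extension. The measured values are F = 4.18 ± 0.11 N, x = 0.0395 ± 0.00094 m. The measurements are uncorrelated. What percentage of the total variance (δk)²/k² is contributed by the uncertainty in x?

45.0%

(δk/k)² = (1·δF/F)² + (-1·δx/x)²
  F term: (1×0.0263)² = 0.000693
  x term: (-1×0.0238)² = 0.000566
Total = 0.00126. Share from x = 0.000566/0.00126 = 0.450.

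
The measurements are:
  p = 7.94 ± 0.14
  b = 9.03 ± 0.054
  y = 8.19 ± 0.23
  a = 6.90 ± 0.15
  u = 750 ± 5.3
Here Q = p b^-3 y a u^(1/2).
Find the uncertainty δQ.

Q is a product of powers, so relative uncertainties combine in quadrature:
  (1·δp/p)² = (1×0.0176)² = 0.000311;  (-3·δb/b)² = (-3×0.00598)² = 0.000322;  (1·δy/y)² = (1×0.0281)² = 0.000789;  (1·δa/a)² = (1×0.0217)² = 0.000473;  (½·δu/u)² = (0.5×0.00707)² = 1.25e-05
δQ/Q = √(0.00191) = 0.0437
Q = 16.7, so δQ = 0.0437 × 16.7 = 0.729.

0.729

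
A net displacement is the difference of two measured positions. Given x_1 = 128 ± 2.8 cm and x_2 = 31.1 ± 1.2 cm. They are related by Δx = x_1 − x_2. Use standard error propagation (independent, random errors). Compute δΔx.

3.05 cm

Δx is a linear combination, so absolute uncertainties add in quadrature:
  (δx_1)² = 7.84;  (δx_2)² = 1.44
δΔx = √(9.28) = 3.05 cm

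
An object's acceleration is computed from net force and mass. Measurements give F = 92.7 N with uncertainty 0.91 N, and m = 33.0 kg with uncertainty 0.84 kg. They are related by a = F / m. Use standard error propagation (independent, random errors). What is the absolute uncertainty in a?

0.0766 m/s^2

Each factor contributes (exponent × relative error)² to (δa/a)²:
  (1·δF/F)² = (1×0.00982)² = 9.64e-05;  (-1·δm/m)² = (-1×0.0255)² = 0.000648
δa/a = √(0.000744) = 0.0273
a = 2.81 m/s^2, so δa = 0.0273 × 2.81 = 0.0766 m/s^2.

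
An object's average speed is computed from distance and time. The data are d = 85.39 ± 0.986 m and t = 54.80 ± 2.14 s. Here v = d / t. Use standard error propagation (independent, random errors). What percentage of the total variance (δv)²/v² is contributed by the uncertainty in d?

8.04%

(δv/v)² = (1·δd/d)² + (-1·δt/t)²
  d term: (1×0.0115)² = 0.000133
  t term: (-1×0.0391)² = 0.00152
Total = 0.00166. Share from d = 0.000133/0.00166 = 0.0804.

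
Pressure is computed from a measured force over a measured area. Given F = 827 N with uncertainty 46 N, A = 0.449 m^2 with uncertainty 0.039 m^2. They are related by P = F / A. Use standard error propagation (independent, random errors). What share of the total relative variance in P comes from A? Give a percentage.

70.9%

(δP/P)² = (1·δF/F)² + (-1·δA/A)²
  F term: (1×0.0556)² = 0.00309
  A term: (-1×0.0869)² = 0.00754
Total = 0.0106. Share from A = 0.00754/0.0106 = 0.709.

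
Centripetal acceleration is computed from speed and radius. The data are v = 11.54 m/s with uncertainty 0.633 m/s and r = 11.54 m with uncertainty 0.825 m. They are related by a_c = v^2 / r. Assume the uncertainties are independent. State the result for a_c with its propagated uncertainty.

11.54 ± 1.51 m/s^2

Since a_c is a product/quotient, work with relative uncertainties:
  (2·δv/v)² = (2×0.0549)² = 0.0120;  (-1·δr/r)² = (-1×0.0715)² = 0.00511
δa_c/a_c = √(0.0171) = 0.131
a_c = 11.54 m/s^2, so δa_c = 0.131 × 11.54 = 1.51 m/s^2.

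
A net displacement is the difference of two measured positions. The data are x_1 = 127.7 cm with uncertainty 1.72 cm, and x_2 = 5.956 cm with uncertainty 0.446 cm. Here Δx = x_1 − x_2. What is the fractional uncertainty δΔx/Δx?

0.0146

Sums and differences: (δΔx)² = Σ (cᵢ δxᵢ)².
  (δx_1)² = 2.96;  (δx_2)² = 0.199
δΔx = √(3.16) = 1.78 cm
Δx = 121.7 cm, so δΔx/Δx = 1.78/121.7 = 0.0146.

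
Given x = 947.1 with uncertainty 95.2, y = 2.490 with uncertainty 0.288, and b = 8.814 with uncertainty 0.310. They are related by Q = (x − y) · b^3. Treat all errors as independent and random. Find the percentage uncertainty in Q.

Let u = x − y = 944.6. δu = √(δx² + δy²) = √(9060 + 0.0829) = 95.2, so δu/u = 0.101.
Q is then a monomial in u, b:
δQ/Q = √((δu/u)² + (3·δb/b)²) = √(0.0102 + 0.0111) = 0.146

14.6%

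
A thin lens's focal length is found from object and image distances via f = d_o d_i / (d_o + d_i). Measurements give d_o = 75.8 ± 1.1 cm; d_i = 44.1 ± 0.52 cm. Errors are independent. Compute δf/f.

∂f/∂d_o = (d_i/(d_o+d_i))² = 0.135;  ∂f/∂d_i = (d_o/(d_o+d_i))² = 0.400
δf = √((∂f/∂d_o · δd_o)² + (∂f/∂d_i · δd_i)²) = √(0.0221 + 0.0432) = 0.256 cm
f = 27.9 cm, so δf/f = 0.256/27.9 = 0.00917.

0.00917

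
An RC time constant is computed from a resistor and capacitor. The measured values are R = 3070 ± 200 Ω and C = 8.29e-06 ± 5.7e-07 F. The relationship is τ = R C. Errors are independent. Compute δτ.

0.00241 s

Products/powers → add relative errors in quadrature, weighted by exponent:
  (1·δR/R)² = (1×0.0651)² = 0.00424;  (1·δC/C)² = (1×0.0688)² = 0.00473
δτ/τ = √(0.00897) = 0.0947
τ = 0.0255 s, so δτ = 0.0947 × 0.0255 = 0.00241 s.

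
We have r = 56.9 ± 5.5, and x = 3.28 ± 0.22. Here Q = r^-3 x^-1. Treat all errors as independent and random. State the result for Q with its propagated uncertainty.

Since Q is a product/quotient, work with relative uncertainties:
  (-3·δr/r)² = (-3×0.0967)² = 0.0841;  (-1·δx/x)² = (-1×0.0671)² = 0.00450
δQ/Q = √(0.0886) = 0.298
Q = 1.65e-06, so δQ = 0.298 × 1.65e-06 = 4.93e-07.

(1.65 ± 0.493) × 10^-6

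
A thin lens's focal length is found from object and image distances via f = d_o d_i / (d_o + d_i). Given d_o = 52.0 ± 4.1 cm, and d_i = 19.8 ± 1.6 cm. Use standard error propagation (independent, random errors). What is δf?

0.895 cm

∂f/∂d_o = (d_i/(d_o+d_i))² = 0.0760;  ∂f/∂d_i = (d_o/(d_o+d_i))² = 0.525
δf = √((∂f/∂d_o · δd_o)² + (∂f/∂d_i · δd_i)²) = √(0.0972 + 0.704) = 0.895 cm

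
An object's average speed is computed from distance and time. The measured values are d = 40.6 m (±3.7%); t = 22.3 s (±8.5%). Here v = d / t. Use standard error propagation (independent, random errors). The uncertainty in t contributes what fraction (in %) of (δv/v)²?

(δv/v)² = (1·δd/d)² + (-1·δt/t)²
  d term: (1×0.0370)² = 0.00137
  t term: (-1×0.0850)² = 0.00723
Total = 0.00859. Share from t = 0.00723/0.00859 = 0.841.

84.1%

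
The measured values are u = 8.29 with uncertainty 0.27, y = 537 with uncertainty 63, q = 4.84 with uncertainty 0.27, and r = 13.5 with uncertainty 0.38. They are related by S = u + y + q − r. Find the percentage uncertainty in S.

S is a linear combination, so absolute uncertainties add in quadrature:
  (δu)² = 0.0729;  (δy)² = 3970;  (δq)² = 0.0729;  (δr)² = 0.144
δS = √(3970) = 63.0
S = 537, so δS/S = 63.0/537 = 0.117.

11.7%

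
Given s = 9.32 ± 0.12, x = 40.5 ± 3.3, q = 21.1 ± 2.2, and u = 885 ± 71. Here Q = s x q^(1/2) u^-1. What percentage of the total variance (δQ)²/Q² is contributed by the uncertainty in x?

(δQ/Q)² = (1·δs/s)² + (1·δx/x)² + (½·δq/q)² + (-1·δu/u)²
  s term: (1×0.0129)² = 0.000166
  x term: (1×0.0815)² = 0.00664
  q term: (0.5×0.104)² = 0.00272
  u term: (-1×0.0802)² = 0.00644
Total = 0.0160. Share from x = 0.00664/0.0160 = 0.416.

41.6%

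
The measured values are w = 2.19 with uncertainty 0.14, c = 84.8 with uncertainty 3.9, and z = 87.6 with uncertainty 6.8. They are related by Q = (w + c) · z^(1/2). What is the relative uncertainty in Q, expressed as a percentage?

5.93%

Let u = w + c = 87.0. δu = √(δw² + δc²) = √(0.0196 + 15.2) = 3.90, so δu/u = 0.0449.
Q is then a monomial in u, z:
δQ/Q = √((δu/u)² + (½·δz/z)²) = √(0.00201 + 0.00151) = 0.0593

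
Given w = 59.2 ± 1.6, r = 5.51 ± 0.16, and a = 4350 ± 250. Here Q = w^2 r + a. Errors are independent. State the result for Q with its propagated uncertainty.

Let p = w^2·r = 19300. δp/p = √((2·δw/w)² + (1·δr/r)²) = √(0.00292 + 0.000843) = 0.0614, so δp = 1180.
Q = p + a: δQ = √(δp² + δa²) = √(1.4e+06 + 62500) = 1210
Q = 23700.

23700 ± 1210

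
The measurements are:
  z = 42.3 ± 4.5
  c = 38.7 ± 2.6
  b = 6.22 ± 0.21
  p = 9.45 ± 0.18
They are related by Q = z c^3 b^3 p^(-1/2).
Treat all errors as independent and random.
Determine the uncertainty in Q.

4.79e+07

Q is a product of powers, so relative uncertainties combine in quadrature:
  (1·δz/z)² = (1×0.106)² = 0.0113;  (3·δc/c)² = (3×0.0672)² = 0.0406;  (3·δb/b)² = (3×0.0338)² = 0.0103;  (−½·δp/p)² = (-0.5×0.0190)² = 9.07e-05
δQ/Q = √(0.0623) = 0.250
Q = 1.92e+08, so δQ = 0.250 × 1.92e+08 = 4.79e+07.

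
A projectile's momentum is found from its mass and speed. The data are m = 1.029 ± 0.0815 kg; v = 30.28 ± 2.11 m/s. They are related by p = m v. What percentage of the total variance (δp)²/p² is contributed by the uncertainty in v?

(δp/p)² = (1·δm/m)² + (1·δv/v)²
  m term: (1×0.0792)² = 0.00627
  v term: (1×0.0697)² = 0.00486
Total = 0.0111. Share from v = 0.00486/0.0111 = 0.436.

43.6%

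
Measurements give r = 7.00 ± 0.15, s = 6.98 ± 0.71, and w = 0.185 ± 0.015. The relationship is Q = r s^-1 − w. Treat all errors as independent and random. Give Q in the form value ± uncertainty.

Let p = r·s^-1 = 1.00. δp/p = √((1·δr/r)² + (-1·δs/s)²) = √(0.000459 + 0.0103) = 0.104, so δp = 0.104.
Q = p − w: δQ = √(δp² + δw²) = √(0.0109 + 0.000225) = 0.105
Q = 0.818.

0.818 ± 0.105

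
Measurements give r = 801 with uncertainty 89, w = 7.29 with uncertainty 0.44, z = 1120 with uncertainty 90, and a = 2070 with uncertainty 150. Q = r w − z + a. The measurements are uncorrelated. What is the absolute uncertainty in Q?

759

Let p = r·w = 5840. δp/p = √((1·δr/r)² + (1·δw/w)²) = √(0.0123 + 0.00364) = 0.126, so δp = 738.
Q = p − z + a: δQ = √(δp² + δz² + δa²) = √(5.45e+05 + 8100 + 22500) = 759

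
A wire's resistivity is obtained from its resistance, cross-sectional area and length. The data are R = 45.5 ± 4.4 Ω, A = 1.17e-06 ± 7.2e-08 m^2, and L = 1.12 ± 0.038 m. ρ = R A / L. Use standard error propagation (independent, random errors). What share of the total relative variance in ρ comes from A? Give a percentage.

26.5%

(δρ/ρ)² = (1·δR/R)² + (1·δA/A)² + (-1·δL/L)²
  R term: (1×0.0967)² = 0.00935
  A term: (1×0.0615)² = 0.00379
  L term: (-1×0.0339)² = 0.00115
Total = 0.0143. Share from A = 0.00379/0.0143 = 0.265.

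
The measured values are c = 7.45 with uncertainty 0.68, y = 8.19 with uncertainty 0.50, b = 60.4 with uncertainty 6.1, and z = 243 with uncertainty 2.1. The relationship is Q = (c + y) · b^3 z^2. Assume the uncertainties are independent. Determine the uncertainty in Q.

Let u = c + y = 15.6. δu = √(δc² + δy²) = √(0.462 + 0.250) = 0.844, so δu/u = 0.0540.
Q is then a monomial in u, b, z:
δQ/Q = √((δu/u)² + (3·δb/b)² + (2·δz/z)²) = √(0.00291 + 0.0918 + 0.000299) = 0.308
Q = 2.03e+11, so δQ = 0.308 × 2.03e+11 = 6.27e+10.

6.27e+10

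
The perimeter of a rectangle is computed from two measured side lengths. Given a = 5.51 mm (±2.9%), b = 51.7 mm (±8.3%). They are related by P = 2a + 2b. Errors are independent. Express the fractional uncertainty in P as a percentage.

Sums and differences: (δP)² = Σ (cᵢ δxᵢ)².
  (2·δa)² = 0.102;  (2·δb)² = 73.7
δP = √(73.8) = 8.59 mm
P = 114 mm, so δP/P = 8.59/114 = 0.0751.

7.51%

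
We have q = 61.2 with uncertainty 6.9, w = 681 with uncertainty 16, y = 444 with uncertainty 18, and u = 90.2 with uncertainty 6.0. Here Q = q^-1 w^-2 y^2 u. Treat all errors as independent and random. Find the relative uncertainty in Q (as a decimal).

Q is a product of powers, so relative uncertainties combine in quadrature:
  (-1·δq/q)² = (-1×0.113)² = 0.0127;  (-2·δw/w)² = (-2×0.0235)² = 0.00221;  (2·δy/y)² = (2×0.0405)² = 0.00657;  (1·δu/u)² = (1×0.0665)² = 0.00442
δQ/Q = √(0.0259) = 0.161

0.161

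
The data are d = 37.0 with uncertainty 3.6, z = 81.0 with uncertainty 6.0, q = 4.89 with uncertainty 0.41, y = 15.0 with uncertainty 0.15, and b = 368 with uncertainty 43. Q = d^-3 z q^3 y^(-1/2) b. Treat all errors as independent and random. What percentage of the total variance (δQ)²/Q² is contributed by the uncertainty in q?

37.7%

(δQ/Q)² = (-3·δd/d)² + (1·δz/z)² + (3·δq/q)² + (−½·δy/y)² + (1·δb/b)²
  d term: (-3×0.0973)² = 0.0852
  z term: (1×0.0741)² = 0.00549
  q term: (3×0.0838)² = 0.0633
  y term: (-0.5×0.0100)² = 2.5e-05
  b term: (1×0.117)² = 0.0137
Total = 0.168. Share from q = 0.0633/0.168 = 0.377.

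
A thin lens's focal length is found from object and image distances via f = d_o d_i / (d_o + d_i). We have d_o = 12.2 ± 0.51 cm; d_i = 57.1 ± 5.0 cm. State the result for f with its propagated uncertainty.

10.1 ± 0.379 cm

∂f/∂d_o = (d_i/(d_o+d_i))² = 0.679;  ∂f/∂d_i = (d_o/(d_o+d_i))² = 0.0310
δf = √((∂f/∂d_o · δd_o)² + (∂f/∂d_i · δd_i)²) = √(0.120 + 0.0240) = 0.379 cm
f = 10.1 cm.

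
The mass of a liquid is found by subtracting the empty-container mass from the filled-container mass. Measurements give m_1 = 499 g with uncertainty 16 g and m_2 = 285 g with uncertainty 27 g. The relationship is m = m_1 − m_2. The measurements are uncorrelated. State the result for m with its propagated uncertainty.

m is a linear combination, so absolute uncertainties add in quadrature:
  (δm_1)² = 256;  (δm_2)² = 729
δm = √(985) = 31.4 g
m = 214 g.

214 ± 31.4 g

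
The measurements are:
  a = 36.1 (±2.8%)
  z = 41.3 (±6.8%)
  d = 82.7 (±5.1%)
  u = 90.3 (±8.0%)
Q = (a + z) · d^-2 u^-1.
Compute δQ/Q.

Let w = a + z = 77.4. δw = √(δa² + δz²) = √(1.02 + 7.89) = 2.98, so δw/w = 0.0386.
Q is then a monomial in w, d, u:
δQ/Q = √((δw/w)² + (-2·δd/d)² + (-1·δu/u)²) = √(0.00149 + 0.0104 + 0.00640) = 0.135

0.135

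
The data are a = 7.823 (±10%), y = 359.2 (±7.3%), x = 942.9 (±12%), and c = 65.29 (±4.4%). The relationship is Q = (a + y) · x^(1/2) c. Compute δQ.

75900

Let u = a + y = 367.0. δu = √(δa² + δy²) = √(0.612 + 688) = 26.2, so δu/u = 0.0715.
Q is then a monomial in u, x, c:
δQ/Q = √((δu/u)² + (½·δx/x)² + (1·δc/c)²) = √(0.00511 + 0.00360 + 0.00194) = 0.103
Q = 735800, so δQ = 0.103 × 735800 = 75900.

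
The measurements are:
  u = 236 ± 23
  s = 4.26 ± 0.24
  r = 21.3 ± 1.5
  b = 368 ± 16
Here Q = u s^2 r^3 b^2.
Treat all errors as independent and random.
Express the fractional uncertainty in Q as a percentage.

Products/powers → add relative errors in quadrature, weighted by exponent:
  (1·δu/u)² = (1×0.0975)² = 0.00950;  (2·δs/s)² = (2×0.0563)² = 0.0127;  (3·δr/r)² = (3×0.0704)² = 0.0446;  (2·δb/b)² = (2×0.0435)² = 0.00756
δQ/Q = √(0.0744) = 0.273

27.3%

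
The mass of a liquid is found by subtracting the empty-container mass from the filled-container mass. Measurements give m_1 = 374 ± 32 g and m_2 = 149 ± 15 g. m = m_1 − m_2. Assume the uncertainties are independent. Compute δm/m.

Sums and differences: (δm)² = Σ (cᵢ δxᵢ)².
  (δm_1)² = 1020;  (δm_2)² = 225
δm = √(1250) = 35.3 g
m = 225 g, so δm/m = 35.3/225 = 0.157.

0.157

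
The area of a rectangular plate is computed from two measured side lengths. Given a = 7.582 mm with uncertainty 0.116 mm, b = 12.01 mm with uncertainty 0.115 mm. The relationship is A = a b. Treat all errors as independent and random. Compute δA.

1.64 mm^2

Each factor contributes (exponent × relative error)² to (δA/A)²:
  (1·δa/a)² = (1×0.0153)² = 0.000234;  (1·δb/b)² = (1×0.00958)² = 9.17e-05
δA/A = √(0.000326) = 0.0180
A = 91.06 mm^2, so δA = 0.0180 × 91.06 = 1.64 mm^2.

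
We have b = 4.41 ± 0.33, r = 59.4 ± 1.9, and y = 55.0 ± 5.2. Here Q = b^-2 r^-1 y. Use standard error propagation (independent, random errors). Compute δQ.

Relative error in a monomial: (δQ/Q)² = Σ (nᵢ · δxᵢ/xᵢ)².
  (-2·δb/b)² = (-2×0.0748)² = 0.0224;  (-1·δr/r)² = (-1×0.0320)² = 0.00102;  (1·δy/y)² = (1×0.0945)² = 0.00894
δQ/Q = √(0.0324) = 0.180
Q = 0.0476, so δQ = 0.180 × 0.0476 = 0.00856.

0.00856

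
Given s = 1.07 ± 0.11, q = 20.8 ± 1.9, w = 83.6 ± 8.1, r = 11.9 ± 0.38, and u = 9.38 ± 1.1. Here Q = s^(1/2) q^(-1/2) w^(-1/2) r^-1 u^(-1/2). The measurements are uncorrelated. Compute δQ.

Each factor contributes (exponent × relative error)² to (δQ/Q)²:
  (½·δs/s)² = (0.5×0.103)² = 0.00264;  (−½·δq/q)² = (-0.5×0.0913)² = 0.00209;  (−½·δw/w)² = (-0.5×0.0969)² = 0.00235;  (-1·δr/r)² = (-1×0.0319)² = 0.00102;  (−½·δu/u)² = (-0.5×0.117)² = 0.00344
δQ/Q = √(0.0115) = 0.107
Q = 0.000681, so δQ = 0.107 × 0.000681 = 7.31e-05.

7.31e-05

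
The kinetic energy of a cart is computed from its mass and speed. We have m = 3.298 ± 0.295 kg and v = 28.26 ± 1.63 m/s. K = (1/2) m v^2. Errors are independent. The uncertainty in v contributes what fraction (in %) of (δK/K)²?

62.5%

(δK/K)² = (1·δm/m)² + (2·δv/v)²
  m term: (1×0.0894)² = 0.00800
  v term: (2×0.0577)² = 0.0133
Total = 0.0213. Share from v = 0.0133/0.0213 = 0.625.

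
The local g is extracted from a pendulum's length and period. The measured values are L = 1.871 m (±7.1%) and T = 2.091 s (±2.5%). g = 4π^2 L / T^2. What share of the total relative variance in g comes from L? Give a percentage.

66.8%

(δg/g)² = (1·δL/L)² + (-2·δT/T)²
  L term: (1×0.0710)² = 0.00504
  T term: (-2×0.0250)² = 0.00250
Total = 0.00754. Share from L = 0.00504/0.00754 = 0.668.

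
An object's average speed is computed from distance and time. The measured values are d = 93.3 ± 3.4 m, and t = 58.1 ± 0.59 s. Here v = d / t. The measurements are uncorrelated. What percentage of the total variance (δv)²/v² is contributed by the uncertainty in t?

(δv/v)² = (1·δd/d)² + (-1·δt/t)²
  d term: (1×0.0364)² = 0.00133
  t term: (-1×0.0102)² = 0.000103
Total = 0.00143. Share from t = 0.000103/0.00143 = 0.0721.

7.21%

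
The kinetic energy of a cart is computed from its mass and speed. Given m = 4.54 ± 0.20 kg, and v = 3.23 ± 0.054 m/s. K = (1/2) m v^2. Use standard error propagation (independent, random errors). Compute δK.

Relative error in a monomial: (δK/K)² = Σ (nᵢ · δxᵢ/xᵢ)².
  (1·δm/m)² = (1×0.0441)² = 0.00194;  (2·δv/v)² = (2×0.0167)² = 0.00112
δK/K = √(0.00306) = 0.0553
K = 23.7 J, so δK = 0.0553 × 23.7 = 1.31 J.

1.31 J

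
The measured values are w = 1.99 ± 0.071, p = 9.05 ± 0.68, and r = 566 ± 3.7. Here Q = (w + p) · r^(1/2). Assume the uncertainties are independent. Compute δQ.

Let u = w + p = 11.0. δu = √(δw² + δp²) = √(0.00504 + 0.462) = 0.684, so δu/u = 0.0619.
Q is then a monomial in u, r:
δQ/Q = √((δu/u)² + (½·δr/r)²) = √(0.00384 + 1.07e-05) = 0.0620
Q = 263, so δQ = 0.0620 × 263 = 16.3.

16.3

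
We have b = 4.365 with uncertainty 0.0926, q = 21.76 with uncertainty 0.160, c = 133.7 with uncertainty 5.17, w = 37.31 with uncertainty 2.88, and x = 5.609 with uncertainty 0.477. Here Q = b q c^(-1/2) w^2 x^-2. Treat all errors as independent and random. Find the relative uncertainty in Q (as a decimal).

Relative error in a monomial: (δQ/Q)² = Σ (nᵢ · δxᵢ/xᵢ)².
  (1·δb/b)² = (1×0.0212)² = 0.000450;  (1·δq/q)² = (1×0.00735)² = 5.41e-05;  (−½·δc/c)² = (-0.5×0.0387)² = 0.000374;  (2·δw/w)² = (2×0.0772)² = 0.0238;  (-2·δx/x)² = (-2×0.0850)² = 0.0289
δQ/Q = √(0.0536) = 0.232

0.232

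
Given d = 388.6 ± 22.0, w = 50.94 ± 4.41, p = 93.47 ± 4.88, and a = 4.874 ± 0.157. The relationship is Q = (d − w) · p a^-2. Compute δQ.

141

Let u = d − w = 337.7. δu = √(δd² + δw²) = √(484 + 19.4) = 22.4, so δu/u = 0.0665.
Q is then a monomial in u, p, a:
δQ/Q = √((δu/u)² + (1·δp/p)² + (-2·δa/a)²) = √(0.00442 + 0.00273 + 0.00415) = 0.106
Q = 1329, so δQ = 0.106 × 1329 = 141.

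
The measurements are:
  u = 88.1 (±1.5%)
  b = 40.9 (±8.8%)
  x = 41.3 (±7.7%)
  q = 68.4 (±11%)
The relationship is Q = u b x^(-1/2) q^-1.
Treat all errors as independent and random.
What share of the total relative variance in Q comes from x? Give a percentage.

(δQ/Q)² = (1·δu/u)² + (1·δb/b)² + (−½·δx/x)² + (-1·δq/q)²
  u term: (1×0.0150)² = 0.000225
  b term: (1×0.0880)² = 0.00774
  x term: (-0.5×0.0770)² = 0.00148
  q term: (-1×0.110)² = 0.0121
Total = 0.0216. Share from x = 0.00148/0.0216 = 0.0688.

6.88%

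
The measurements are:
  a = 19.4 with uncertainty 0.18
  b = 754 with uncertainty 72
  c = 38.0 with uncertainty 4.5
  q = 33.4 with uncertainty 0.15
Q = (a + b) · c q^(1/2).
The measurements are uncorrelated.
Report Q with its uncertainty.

Let u = a + b = 773. δu = √(δa² + δb²) = √(0.0324 + 5180) = 72.0, so δu/u = 0.0931.
Q is then a monomial in u, c, q:
δQ/Q = √((δu/u)² + (1·δc/c)² + (½·δq/q)²) = √(0.00867 + 0.0140 + 5.04e-06) = 0.151
Q = 1.7e+05, so δQ = 0.151 × 1.7e+05 = 25600.

(1.70 ± 0.256) × 10^5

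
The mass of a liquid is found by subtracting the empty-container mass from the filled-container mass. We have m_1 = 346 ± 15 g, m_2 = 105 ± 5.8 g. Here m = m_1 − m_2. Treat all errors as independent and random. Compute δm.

16.1 g

Each term contributes (cᵢ δxᵢ)² to (δm)²:
  (δm_1)² = 225;  (δm_2)² = 33.6
δm = √(259) = 16.1 g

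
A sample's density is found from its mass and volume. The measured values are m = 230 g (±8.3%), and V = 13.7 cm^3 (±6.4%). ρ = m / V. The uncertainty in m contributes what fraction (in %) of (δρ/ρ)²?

(δρ/ρ)² = (1·δm/m)² + (-1·δV/V)²
  m term: (1×0.0830)² = 0.00689
  V term: (-1×0.0640)² = 0.00410
Total = 0.0110. Share from m = 0.00689/0.0110 = 0.627.

62.7%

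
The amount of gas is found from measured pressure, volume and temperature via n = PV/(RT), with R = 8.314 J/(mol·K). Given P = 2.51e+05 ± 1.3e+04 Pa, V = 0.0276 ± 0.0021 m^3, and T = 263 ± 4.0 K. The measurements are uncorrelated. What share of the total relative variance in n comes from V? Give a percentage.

(δn/n)² = (1·δP/P)² + (1·δV/V)² + (-1·δT/T)²
  P term: (1×0.0518)² = 0.00268
  V term: (1×0.0761)² = 0.00579
  T term: (-1×0.0152)² = 0.000231
Total = 0.00870. Share from V = 0.00579/0.00870 = 0.665.

66.5%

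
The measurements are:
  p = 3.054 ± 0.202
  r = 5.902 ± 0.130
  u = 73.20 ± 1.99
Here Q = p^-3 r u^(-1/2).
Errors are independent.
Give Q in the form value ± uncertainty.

Q is a product of powers, so relative uncertainties combine in quadrature:
  (-3·δp/p)² = (-3×0.0661)² = 0.0394;  (1·δr/r)² = (1×0.0220)² = 0.000485;  (−½·δu/u)² = (-0.5×0.0272)² = 0.000185
δQ/Q = √(0.0400) = 0.200
Q = 0.02422, so δQ = 0.200 × 0.02422 = 0.00485.

0.02422 ± 0.00485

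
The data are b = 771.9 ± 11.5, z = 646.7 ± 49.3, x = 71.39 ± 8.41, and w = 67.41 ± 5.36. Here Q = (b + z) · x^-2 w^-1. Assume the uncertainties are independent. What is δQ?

Let u = b + z = 1419. δu = √(δb² + δz²) = √(132 + 2430) = 50.6, so δu/u = 0.0357.
Q is then a monomial in u, x, w:
δQ/Q = √((δu/u)² + (-2·δx/x)² + (-1·δw/w)²) = √(0.00127 + 0.0555 + 0.00632) = 0.251
Q = 0.004129, so δQ = 0.251 × 0.004129 = 0.00104.

0.00104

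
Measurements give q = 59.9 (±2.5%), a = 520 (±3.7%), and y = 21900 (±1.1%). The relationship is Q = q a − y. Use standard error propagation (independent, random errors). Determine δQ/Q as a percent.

15.3%

Let p = q·a = 31100. δp/p = √((1·δq/q)² + (1·δa/a)²) = √(0.000625 + 0.00137) = 0.0447, so δp = 1390.
Q = p − y: δQ = √(δp² + δy²) = √(1.93e+06 + 58000) = 1410
Q = 9250, so δQ/Q = 1410/9250 = 0.153.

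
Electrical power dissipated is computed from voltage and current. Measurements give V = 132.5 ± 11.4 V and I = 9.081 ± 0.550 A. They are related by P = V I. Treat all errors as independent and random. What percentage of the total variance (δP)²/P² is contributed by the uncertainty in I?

(δP/P)² = (1·δV/V)² + (1·δI/I)²
  V term: (1×0.0860)² = 0.00740
  I term: (1×0.0606)² = 0.00367
Total = 0.0111. Share from I = 0.00367/0.0111 = 0.331.

33.1%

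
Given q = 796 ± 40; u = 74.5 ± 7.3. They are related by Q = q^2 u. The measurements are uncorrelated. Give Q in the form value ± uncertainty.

Q is a product of powers, so relative uncertainties combine in quadrature:
  (2·δq/q)² = (2×0.0503)² = 0.0101;  (1·δu/u)² = (1×0.0980)² = 0.00960
δQ/Q = √(0.0197) = 0.140
Q = 4.72e+07, so δQ = 0.140 × 4.72e+07 = 6.63e+06.

(4.72 ± 0.663) × 10^7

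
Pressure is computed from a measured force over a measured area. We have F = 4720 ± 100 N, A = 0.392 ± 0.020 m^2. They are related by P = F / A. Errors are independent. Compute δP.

Since P is a product/quotient, work with relative uncertainties:
  (1·δF/F)² = (1×0.0212)² = 0.000449;  (-1·δA/A)² = (-1×0.0510)² = 0.00260
δP/P = √(0.00305) = 0.0552
P = 12000 Pa, so δP = 0.0552 × 12000 = 665 Pa.

665 Pa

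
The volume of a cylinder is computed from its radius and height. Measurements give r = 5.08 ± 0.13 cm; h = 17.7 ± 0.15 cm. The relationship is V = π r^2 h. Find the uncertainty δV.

Since V is a product/quotient, work with relative uncertainties:
  (2·δr/r)² = (2×0.0256)² = 0.00262;  (1·δh/h)² = (1×0.00847)² = 7.18e-05
δV/V = √(0.00269) = 0.0519
V = 1430 cm^3, so δV = 0.0519 × 1430 = 74.4 cm^3.

74.4 cm^3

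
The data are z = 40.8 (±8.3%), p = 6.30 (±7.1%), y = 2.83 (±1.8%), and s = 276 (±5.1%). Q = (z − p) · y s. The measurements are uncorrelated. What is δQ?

3040

Let u = z − p = 34.5. δu = √(δz² + δp²) = √(11.5 + 0.200) = 3.42, so δu/u = 0.0990.
Q is then a monomial in u, y, s:
δQ/Q = √((δu/u)² + (1·δy/y)² + (1·δs/s)²) = √(0.00980 + 0.000324 + 0.00260) = 0.113
Q = 26900, so δQ = 0.113 × 26900 = 3040.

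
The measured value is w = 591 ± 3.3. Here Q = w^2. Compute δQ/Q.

0.0112

Q ∝ w^2, so δQ/Q = |2| · δw/w = 2 × 0.00558 = 0.0112.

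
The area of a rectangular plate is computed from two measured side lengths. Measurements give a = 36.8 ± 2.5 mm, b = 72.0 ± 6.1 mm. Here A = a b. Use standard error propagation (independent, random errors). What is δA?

288 mm^2

For a monomial A ∝ a, b, fractional errors add in quadrature:
  (1·δa/a)² = (1×0.0679)² = 0.00462;  (1·δb/b)² = (1×0.0847)² = 0.00718
δA/A = √(0.0118) = 0.109
A = 2650 mm^2, so δA = 0.109 × 2650 = 288 mm^2.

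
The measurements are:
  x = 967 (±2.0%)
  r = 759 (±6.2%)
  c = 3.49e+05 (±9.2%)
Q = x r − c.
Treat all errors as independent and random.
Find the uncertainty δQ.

Let p = x·r = 7.34e+05. δp/p = √((1·δx/x)² + (1·δr/r)²) = √(0.000400 + 0.00384) = 0.0651, so δp = 47800.
Q = p − c: δQ = √(δp² + δc²) = √(2.29e+09 + 1.03e+09) = 57600

57600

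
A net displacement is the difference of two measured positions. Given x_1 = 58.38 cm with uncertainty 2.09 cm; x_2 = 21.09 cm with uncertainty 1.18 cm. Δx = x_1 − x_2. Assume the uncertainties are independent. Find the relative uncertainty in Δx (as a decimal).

0.0644

Each term contributes (cᵢ δxᵢ)² to (δΔx)²:
  (δx_1)² = 4.37;  (δx_2)² = 1.39
δΔx = √(5.76) = 2.40 cm
Δx = 37.29 cm, so δΔx/Δx = 2.40/37.29 = 0.0644.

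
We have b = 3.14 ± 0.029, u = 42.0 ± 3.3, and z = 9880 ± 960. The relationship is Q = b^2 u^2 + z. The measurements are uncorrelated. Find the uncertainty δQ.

2910

Let p = b^2·u^2 = 17400. δp/p = √((2·δb/b)² + (2·δu/u)²) = √(0.000341 + 0.0247) = 0.158, so δp = 2750.
Q = p + z: δQ = √(δp² + δz²) = √(7.57e+06 + 9.22e+05) = 2910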